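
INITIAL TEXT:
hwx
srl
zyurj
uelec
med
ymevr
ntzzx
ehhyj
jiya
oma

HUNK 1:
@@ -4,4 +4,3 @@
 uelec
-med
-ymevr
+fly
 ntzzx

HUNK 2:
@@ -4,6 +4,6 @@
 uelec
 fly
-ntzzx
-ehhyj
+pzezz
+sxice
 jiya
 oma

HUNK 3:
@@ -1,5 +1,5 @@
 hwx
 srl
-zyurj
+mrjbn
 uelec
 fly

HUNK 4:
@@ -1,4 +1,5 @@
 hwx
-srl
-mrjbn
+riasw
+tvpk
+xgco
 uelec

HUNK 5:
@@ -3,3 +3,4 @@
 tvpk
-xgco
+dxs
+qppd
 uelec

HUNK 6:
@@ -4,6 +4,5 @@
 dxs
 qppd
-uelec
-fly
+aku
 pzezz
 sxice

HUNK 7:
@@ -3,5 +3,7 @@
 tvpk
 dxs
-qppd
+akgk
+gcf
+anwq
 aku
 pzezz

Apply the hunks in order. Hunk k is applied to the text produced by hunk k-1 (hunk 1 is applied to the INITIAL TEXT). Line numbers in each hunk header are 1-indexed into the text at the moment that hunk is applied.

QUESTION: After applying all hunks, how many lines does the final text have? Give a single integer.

Hunk 1: at line 4 remove [med,ymevr] add [fly] -> 9 lines: hwx srl zyurj uelec fly ntzzx ehhyj jiya oma
Hunk 2: at line 4 remove [ntzzx,ehhyj] add [pzezz,sxice] -> 9 lines: hwx srl zyurj uelec fly pzezz sxice jiya oma
Hunk 3: at line 1 remove [zyurj] add [mrjbn] -> 9 lines: hwx srl mrjbn uelec fly pzezz sxice jiya oma
Hunk 4: at line 1 remove [srl,mrjbn] add [riasw,tvpk,xgco] -> 10 lines: hwx riasw tvpk xgco uelec fly pzezz sxice jiya oma
Hunk 5: at line 3 remove [xgco] add [dxs,qppd] -> 11 lines: hwx riasw tvpk dxs qppd uelec fly pzezz sxice jiya oma
Hunk 6: at line 4 remove [uelec,fly] add [aku] -> 10 lines: hwx riasw tvpk dxs qppd aku pzezz sxice jiya oma
Hunk 7: at line 3 remove [qppd] add [akgk,gcf,anwq] -> 12 lines: hwx riasw tvpk dxs akgk gcf anwq aku pzezz sxice jiya oma
Final line count: 12

Answer: 12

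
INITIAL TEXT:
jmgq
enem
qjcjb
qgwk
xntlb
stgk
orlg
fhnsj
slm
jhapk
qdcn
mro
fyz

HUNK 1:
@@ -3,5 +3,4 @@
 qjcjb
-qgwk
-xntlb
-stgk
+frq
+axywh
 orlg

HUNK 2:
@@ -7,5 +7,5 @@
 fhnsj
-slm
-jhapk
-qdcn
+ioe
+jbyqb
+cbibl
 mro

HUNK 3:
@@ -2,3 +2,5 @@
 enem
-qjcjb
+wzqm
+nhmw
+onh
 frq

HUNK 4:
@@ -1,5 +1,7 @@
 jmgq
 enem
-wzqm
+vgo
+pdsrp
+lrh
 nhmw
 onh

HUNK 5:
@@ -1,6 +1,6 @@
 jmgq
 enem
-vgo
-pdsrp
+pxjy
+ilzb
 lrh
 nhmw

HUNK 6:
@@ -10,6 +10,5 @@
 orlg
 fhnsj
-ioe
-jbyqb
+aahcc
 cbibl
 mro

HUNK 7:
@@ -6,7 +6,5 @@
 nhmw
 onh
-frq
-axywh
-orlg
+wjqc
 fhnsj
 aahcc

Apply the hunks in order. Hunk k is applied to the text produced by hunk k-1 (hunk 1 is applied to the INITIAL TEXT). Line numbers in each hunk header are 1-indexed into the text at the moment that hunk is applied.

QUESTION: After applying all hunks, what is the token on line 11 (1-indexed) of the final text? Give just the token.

Hunk 1: at line 3 remove [qgwk,xntlb,stgk] add [frq,axywh] -> 12 lines: jmgq enem qjcjb frq axywh orlg fhnsj slm jhapk qdcn mro fyz
Hunk 2: at line 7 remove [slm,jhapk,qdcn] add [ioe,jbyqb,cbibl] -> 12 lines: jmgq enem qjcjb frq axywh orlg fhnsj ioe jbyqb cbibl mro fyz
Hunk 3: at line 2 remove [qjcjb] add [wzqm,nhmw,onh] -> 14 lines: jmgq enem wzqm nhmw onh frq axywh orlg fhnsj ioe jbyqb cbibl mro fyz
Hunk 4: at line 1 remove [wzqm] add [vgo,pdsrp,lrh] -> 16 lines: jmgq enem vgo pdsrp lrh nhmw onh frq axywh orlg fhnsj ioe jbyqb cbibl mro fyz
Hunk 5: at line 1 remove [vgo,pdsrp] add [pxjy,ilzb] -> 16 lines: jmgq enem pxjy ilzb lrh nhmw onh frq axywh orlg fhnsj ioe jbyqb cbibl mro fyz
Hunk 6: at line 10 remove [ioe,jbyqb] add [aahcc] -> 15 lines: jmgq enem pxjy ilzb lrh nhmw onh frq axywh orlg fhnsj aahcc cbibl mro fyz
Hunk 7: at line 6 remove [frq,axywh,orlg] add [wjqc] -> 13 lines: jmgq enem pxjy ilzb lrh nhmw onh wjqc fhnsj aahcc cbibl mro fyz
Final line 11: cbibl

Answer: cbibl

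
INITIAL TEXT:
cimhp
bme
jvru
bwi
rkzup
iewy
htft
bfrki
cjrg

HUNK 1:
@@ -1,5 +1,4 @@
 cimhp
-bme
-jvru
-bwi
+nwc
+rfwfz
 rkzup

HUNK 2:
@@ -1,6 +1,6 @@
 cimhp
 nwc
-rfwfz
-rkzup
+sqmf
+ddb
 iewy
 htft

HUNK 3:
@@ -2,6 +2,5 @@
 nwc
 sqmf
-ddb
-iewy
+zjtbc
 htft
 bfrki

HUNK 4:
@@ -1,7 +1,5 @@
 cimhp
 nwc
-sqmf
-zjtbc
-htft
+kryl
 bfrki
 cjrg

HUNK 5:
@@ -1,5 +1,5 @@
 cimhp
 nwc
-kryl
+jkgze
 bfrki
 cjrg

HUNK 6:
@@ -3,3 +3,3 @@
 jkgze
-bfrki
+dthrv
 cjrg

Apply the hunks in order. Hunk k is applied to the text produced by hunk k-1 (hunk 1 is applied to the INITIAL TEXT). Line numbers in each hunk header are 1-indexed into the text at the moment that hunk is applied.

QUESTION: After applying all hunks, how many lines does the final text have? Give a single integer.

Hunk 1: at line 1 remove [bme,jvru,bwi] add [nwc,rfwfz] -> 8 lines: cimhp nwc rfwfz rkzup iewy htft bfrki cjrg
Hunk 2: at line 1 remove [rfwfz,rkzup] add [sqmf,ddb] -> 8 lines: cimhp nwc sqmf ddb iewy htft bfrki cjrg
Hunk 3: at line 2 remove [ddb,iewy] add [zjtbc] -> 7 lines: cimhp nwc sqmf zjtbc htft bfrki cjrg
Hunk 4: at line 1 remove [sqmf,zjtbc,htft] add [kryl] -> 5 lines: cimhp nwc kryl bfrki cjrg
Hunk 5: at line 1 remove [kryl] add [jkgze] -> 5 lines: cimhp nwc jkgze bfrki cjrg
Hunk 6: at line 3 remove [bfrki] add [dthrv] -> 5 lines: cimhp nwc jkgze dthrv cjrg
Final line count: 5

Answer: 5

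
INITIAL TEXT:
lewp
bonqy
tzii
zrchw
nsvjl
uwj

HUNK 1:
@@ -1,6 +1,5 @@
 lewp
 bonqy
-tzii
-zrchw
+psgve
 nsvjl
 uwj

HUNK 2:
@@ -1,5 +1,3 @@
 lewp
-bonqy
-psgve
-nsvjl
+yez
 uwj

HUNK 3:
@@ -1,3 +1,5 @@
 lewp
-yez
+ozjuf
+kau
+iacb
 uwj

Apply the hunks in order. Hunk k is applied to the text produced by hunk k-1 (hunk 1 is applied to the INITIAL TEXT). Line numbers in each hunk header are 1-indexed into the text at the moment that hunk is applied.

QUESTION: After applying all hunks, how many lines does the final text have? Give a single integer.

Hunk 1: at line 1 remove [tzii,zrchw] add [psgve] -> 5 lines: lewp bonqy psgve nsvjl uwj
Hunk 2: at line 1 remove [bonqy,psgve,nsvjl] add [yez] -> 3 lines: lewp yez uwj
Hunk 3: at line 1 remove [yez] add [ozjuf,kau,iacb] -> 5 lines: lewp ozjuf kau iacb uwj
Final line count: 5

Answer: 5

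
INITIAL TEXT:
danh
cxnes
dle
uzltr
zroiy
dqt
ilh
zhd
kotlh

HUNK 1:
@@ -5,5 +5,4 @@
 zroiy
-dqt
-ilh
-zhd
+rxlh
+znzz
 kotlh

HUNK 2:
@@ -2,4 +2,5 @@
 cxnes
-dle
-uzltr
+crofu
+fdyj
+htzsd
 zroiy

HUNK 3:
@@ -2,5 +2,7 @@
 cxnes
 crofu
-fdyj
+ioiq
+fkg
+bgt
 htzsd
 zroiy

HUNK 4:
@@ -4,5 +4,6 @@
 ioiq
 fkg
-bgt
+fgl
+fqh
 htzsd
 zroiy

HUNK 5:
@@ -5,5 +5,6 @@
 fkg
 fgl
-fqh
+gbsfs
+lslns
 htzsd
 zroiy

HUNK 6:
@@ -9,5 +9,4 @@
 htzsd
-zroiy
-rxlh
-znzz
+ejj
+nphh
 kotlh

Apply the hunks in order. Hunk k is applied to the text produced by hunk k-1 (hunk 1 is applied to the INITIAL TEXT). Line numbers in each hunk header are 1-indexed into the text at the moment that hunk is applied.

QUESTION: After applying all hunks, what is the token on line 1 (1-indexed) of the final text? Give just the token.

Hunk 1: at line 5 remove [dqt,ilh,zhd] add [rxlh,znzz] -> 8 lines: danh cxnes dle uzltr zroiy rxlh znzz kotlh
Hunk 2: at line 2 remove [dle,uzltr] add [crofu,fdyj,htzsd] -> 9 lines: danh cxnes crofu fdyj htzsd zroiy rxlh znzz kotlh
Hunk 3: at line 2 remove [fdyj] add [ioiq,fkg,bgt] -> 11 lines: danh cxnes crofu ioiq fkg bgt htzsd zroiy rxlh znzz kotlh
Hunk 4: at line 4 remove [bgt] add [fgl,fqh] -> 12 lines: danh cxnes crofu ioiq fkg fgl fqh htzsd zroiy rxlh znzz kotlh
Hunk 5: at line 5 remove [fqh] add [gbsfs,lslns] -> 13 lines: danh cxnes crofu ioiq fkg fgl gbsfs lslns htzsd zroiy rxlh znzz kotlh
Hunk 6: at line 9 remove [zroiy,rxlh,znzz] add [ejj,nphh] -> 12 lines: danh cxnes crofu ioiq fkg fgl gbsfs lslns htzsd ejj nphh kotlh
Final line 1: danh

Answer: danh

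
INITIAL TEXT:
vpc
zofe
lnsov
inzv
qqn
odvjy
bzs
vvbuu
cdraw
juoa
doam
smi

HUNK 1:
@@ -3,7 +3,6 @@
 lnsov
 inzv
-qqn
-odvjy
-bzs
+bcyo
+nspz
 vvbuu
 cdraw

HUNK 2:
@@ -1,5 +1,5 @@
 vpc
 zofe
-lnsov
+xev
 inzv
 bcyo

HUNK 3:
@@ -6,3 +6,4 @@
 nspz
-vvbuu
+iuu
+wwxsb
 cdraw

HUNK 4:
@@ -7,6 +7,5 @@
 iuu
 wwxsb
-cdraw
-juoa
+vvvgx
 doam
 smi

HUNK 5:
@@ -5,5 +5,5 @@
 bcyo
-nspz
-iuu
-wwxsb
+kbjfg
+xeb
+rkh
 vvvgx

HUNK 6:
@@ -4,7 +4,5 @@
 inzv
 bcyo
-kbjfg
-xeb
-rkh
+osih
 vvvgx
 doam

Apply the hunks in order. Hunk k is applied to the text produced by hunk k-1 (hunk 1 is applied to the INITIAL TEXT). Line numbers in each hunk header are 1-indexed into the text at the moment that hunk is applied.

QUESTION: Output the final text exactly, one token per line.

Hunk 1: at line 3 remove [qqn,odvjy,bzs] add [bcyo,nspz] -> 11 lines: vpc zofe lnsov inzv bcyo nspz vvbuu cdraw juoa doam smi
Hunk 2: at line 1 remove [lnsov] add [xev] -> 11 lines: vpc zofe xev inzv bcyo nspz vvbuu cdraw juoa doam smi
Hunk 3: at line 6 remove [vvbuu] add [iuu,wwxsb] -> 12 lines: vpc zofe xev inzv bcyo nspz iuu wwxsb cdraw juoa doam smi
Hunk 4: at line 7 remove [cdraw,juoa] add [vvvgx] -> 11 lines: vpc zofe xev inzv bcyo nspz iuu wwxsb vvvgx doam smi
Hunk 5: at line 5 remove [nspz,iuu,wwxsb] add [kbjfg,xeb,rkh] -> 11 lines: vpc zofe xev inzv bcyo kbjfg xeb rkh vvvgx doam smi
Hunk 6: at line 4 remove [kbjfg,xeb,rkh] add [osih] -> 9 lines: vpc zofe xev inzv bcyo osih vvvgx doam smi

Answer: vpc
zofe
xev
inzv
bcyo
osih
vvvgx
doam
smi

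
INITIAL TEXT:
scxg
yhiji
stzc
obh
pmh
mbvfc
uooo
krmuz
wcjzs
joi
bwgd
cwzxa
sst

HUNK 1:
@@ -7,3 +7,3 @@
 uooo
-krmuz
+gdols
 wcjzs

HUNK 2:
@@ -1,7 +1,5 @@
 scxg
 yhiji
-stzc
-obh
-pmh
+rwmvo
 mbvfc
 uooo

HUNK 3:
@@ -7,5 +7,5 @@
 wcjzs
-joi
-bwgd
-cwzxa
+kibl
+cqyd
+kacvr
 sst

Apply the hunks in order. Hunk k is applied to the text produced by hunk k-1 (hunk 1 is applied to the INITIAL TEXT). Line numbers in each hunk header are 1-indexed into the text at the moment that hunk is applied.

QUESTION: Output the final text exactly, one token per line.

Answer: scxg
yhiji
rwmvo
mbvfc
uooo
gdols
wcjzs
kibl
cqyd
kacvr
sst

Derivation:
Hunk 1: at line 7 remove [krmuz] add [gdols] -> 13 lines: scxg yhiji stzc obh pmh mbvfc uooo gdols wcjzs joi bwgd cwzxa sst
Hunk 2: at line 1 remove [stzc,obh,pmh] add [rwmvo] -> 11 lines: scxg yhiji rwmvo mbvfc uooo gdols wcjzs joi bwgd cwzxa sst
Hunk 3: at line 7 remove [joi,bwgd,cwzxa] add [kibl,cqyd,kacvr] -> 11 lines: scxg yhiji rwmvo mbvfc uooo gdols wcjzs kibl cqyd kacvr sst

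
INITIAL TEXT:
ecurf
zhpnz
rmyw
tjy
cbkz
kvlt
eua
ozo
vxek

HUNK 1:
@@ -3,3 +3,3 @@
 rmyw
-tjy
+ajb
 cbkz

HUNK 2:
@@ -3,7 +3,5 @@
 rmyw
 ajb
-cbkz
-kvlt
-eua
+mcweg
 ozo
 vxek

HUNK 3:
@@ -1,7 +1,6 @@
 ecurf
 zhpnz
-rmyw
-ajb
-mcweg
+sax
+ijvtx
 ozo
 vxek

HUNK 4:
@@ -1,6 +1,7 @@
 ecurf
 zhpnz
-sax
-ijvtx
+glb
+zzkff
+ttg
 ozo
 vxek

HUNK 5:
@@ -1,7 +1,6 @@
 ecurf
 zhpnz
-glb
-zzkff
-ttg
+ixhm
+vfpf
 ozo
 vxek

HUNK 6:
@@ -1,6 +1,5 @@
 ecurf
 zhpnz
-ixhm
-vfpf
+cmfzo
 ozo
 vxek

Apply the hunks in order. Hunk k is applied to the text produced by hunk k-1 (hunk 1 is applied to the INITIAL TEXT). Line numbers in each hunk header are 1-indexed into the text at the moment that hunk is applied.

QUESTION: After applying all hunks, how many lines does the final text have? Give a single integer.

Hunk 1: at line 3 remove [tjy] add [ajb] -> 9 lines: ecurf zhpnz rmyw ajb cbkz kvlt eua ozo vxek
Hunk 2: at line 3 remove [cbkz,kvlt,eua] add [mcweg] -> 7 lines: ecurf zhpnz rmyw ajb mcweg ozo vxek
Hunk 3: at line 1 remove [rmyw,ajb,mcweg] add [sax,ijvtx] -> 6 lines: ecurf zhpnz sax ijvtx ozo vxek
Hunk 4: at line 1 remove [sax,ijvtx] add [glb,zzkff,ttg] -> 7 lines: ecurf zhpnz glb zzkff ttg ozo vxek
Hunk 5: at line 1 remove [glb,zzkff,ttg] add [ixhm,vfpf] -> 6 lines: ecurf zhpnz ixhm vfpf ozo vxek
Hunk 6: at line 1 remove [ixhm,vfpf] add [cmfzo] -> 5 lines: ecurf zhpnz cmfzo ozo vxek
Final line count: 5

Answer: 5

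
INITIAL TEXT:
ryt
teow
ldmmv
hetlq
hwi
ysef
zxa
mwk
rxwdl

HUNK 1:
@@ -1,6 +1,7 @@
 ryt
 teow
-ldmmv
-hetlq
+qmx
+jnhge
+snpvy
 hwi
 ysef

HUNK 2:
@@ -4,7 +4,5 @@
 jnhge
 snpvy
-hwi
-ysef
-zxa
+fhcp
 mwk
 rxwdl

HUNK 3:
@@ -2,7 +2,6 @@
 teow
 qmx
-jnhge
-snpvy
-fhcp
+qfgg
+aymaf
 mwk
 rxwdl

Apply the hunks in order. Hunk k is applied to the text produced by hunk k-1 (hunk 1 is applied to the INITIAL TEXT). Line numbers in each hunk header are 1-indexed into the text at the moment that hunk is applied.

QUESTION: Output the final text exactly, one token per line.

Answer: ryt
teow
qmx
qfgg
aymaf
mwk
rxwdl

Derivation:
Hunk 1: at line 1 remove [ldmmv,hetlq] add [qmx,jnhge,snpvy] -> 10 lines: ryt teow qmx jnhge snpvy hwi ysef zxa mwk rxwdl
Hunk 2: at line 4 remove [hwi,ysef,zxa] add [fhcp] -> 8 lines: ryt teow qmx jnhge snpvy fhcp mwk rxwdl
Hunk 3: at line 2 remove [jnhge,snpvy,fhcp] add [qfgg,aymaf] -> 7 lines: ryt teow qmx qfgg aymaf mwk rxwdl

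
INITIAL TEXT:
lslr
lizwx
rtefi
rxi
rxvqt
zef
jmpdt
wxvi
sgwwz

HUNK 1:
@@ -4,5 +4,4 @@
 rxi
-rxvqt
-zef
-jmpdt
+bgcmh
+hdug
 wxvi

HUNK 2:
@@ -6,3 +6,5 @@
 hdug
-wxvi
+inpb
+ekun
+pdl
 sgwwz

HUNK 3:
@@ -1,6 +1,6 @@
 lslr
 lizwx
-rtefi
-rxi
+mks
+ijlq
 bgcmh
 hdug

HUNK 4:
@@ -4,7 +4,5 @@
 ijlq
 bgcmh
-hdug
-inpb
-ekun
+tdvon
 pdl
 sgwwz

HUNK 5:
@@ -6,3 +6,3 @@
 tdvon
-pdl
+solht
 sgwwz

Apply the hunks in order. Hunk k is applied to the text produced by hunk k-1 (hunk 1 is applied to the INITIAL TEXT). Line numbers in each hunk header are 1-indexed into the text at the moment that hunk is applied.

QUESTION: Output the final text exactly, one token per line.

Answer: lslr
lizwx
mks
ijlq
bgcmh
tdvon
solht
sgwwz

Derivation:
Hunk 1: at line 4 remove [rxvqt,zef,jmpdt] add [bgcmh,hdug] -> 8 lines: lslr lizwx rtefi rxi bgcmh hdug wxvi sgwwz
Hunk 2: at line 6 remove [wxvi] add [inpb,ekun,pdl] -> 10 lines: lslr lizwx rtefi rxi bgcmh hdug inpb ekun pdl sgwwz
Hunk 3: at line 1 remove [rtefi,rxi] add [mks,ijlq] -> 10 lines: lslr lizwx mks ijlq bgcmh hdug inpb ekun pdl sgwwz
Hunk 4: at line 4 remove [hdug,inpb,ekun] add [tdvon] -> 8 lines: lslr lizwx mks ijlq bgcmh tdvon pdl sgwwz
Hunk 5: at line 6 remove [pdl] add [solht] -> 8 lines: lslr lizwx mks ijlq bgcmh tdvon solht sgwwz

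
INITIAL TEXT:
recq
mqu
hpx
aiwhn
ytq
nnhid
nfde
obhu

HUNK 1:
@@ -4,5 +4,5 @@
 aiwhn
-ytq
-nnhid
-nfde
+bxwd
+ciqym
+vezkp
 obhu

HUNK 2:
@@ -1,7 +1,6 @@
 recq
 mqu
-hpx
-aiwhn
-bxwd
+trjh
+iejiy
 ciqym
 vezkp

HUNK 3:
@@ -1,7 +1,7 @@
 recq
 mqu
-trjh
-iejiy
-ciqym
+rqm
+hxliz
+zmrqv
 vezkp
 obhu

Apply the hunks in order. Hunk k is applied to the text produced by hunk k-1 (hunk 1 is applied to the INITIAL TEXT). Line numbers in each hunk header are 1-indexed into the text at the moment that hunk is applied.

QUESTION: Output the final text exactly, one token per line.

Answer: recq
mqu
rqm
hxliz
zmrqv
vezkp
obhu

Derivation:
Hunk 1: at line 4 remove [ytq,nnhid,nfde] add [bxwd,ciqym,vezkp] -> 8 lines: recq mqu hpx aiwhn bxwd ciqym vezkp obhu
Hunk 2: at line 1 remove [hpx,aiwhn,bxwd] add [trjh,iejiy] -> 7 lines: recq mqu trjh iejiy ciqym vezkp obhu
Hunk 3: at line 1 remove [trjh,iejiy,ciqym] add [rqm,hxliz,zmrqv] -> 7 lines: recq mqu rqm hxliz zmrqv vezkp obhu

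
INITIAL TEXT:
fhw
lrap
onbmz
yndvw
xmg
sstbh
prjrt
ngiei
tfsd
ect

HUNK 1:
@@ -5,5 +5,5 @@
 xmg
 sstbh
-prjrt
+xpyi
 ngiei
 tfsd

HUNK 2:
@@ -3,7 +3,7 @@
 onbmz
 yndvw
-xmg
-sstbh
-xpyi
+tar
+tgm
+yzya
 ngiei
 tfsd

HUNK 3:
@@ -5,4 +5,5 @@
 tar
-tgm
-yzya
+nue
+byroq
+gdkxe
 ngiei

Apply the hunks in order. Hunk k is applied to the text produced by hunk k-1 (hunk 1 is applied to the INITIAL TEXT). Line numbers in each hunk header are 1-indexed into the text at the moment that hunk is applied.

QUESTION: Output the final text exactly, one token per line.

Hunk 1: at line 5 remove [prjrt] add [xpyi] -> 10 lines: fhw lrap onbmz yndvw xmg sstbh xpyi ngiei tfsd ect
Hunk 2: at line 3 remove [xmg,sstbh,xpyi] add [tar,tgm,yzya] -> 10 lines: fhw lrap onbmz yndvw tar tgm yzya ngiei tfsd ect
Hunk 3: at line 5 remove [tgm,yzya] add [nue,byroq,gdkxe] -> 11 lines: fhw lrap onbmz yndvw tar nue byroq gdkxe ngiei tfsd ect

Answer: fhw
lrap
onbmz
yndvw
tar
nue
byroq
gdkxe
ngiei
tfsd
ect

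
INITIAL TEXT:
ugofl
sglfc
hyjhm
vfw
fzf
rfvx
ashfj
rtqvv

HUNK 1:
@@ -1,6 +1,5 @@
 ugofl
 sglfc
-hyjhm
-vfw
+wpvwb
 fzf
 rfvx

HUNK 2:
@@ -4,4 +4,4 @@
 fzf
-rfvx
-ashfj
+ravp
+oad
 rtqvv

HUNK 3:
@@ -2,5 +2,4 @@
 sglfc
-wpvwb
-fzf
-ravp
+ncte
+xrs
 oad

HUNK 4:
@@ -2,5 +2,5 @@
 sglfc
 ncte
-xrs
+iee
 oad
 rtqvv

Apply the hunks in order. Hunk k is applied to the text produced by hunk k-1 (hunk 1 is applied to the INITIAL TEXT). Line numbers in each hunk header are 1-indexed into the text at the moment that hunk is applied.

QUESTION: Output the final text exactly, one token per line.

Answer: ugofl
sglfc
ncte
iee
oad
rtqvv

Derivation:
Hunk 1: at line 1 remove [hyjhm,vfw] add [wpvwb] -> 7 lines: ugofl sglfc wpvwb fzf rfvx ashfj rtqvv
Hunk 2: at line 4 remove [rfvx,ashfj] add [ravp,oad] -> 7 lines: ugofl sglfc wpvwb fzf ravp oad rtqvv
Hunk 3: at line 2 remove [wpvwb,fzf,ravp] add [ncte,xrs] -> 6 lines: ugofl sglfc ncte xrs oad rtqvv
Hunk 4: at line 2 remove [xrs] add [iee] -> 6 lines: ugofl sglfc ncte iee oad rtqvv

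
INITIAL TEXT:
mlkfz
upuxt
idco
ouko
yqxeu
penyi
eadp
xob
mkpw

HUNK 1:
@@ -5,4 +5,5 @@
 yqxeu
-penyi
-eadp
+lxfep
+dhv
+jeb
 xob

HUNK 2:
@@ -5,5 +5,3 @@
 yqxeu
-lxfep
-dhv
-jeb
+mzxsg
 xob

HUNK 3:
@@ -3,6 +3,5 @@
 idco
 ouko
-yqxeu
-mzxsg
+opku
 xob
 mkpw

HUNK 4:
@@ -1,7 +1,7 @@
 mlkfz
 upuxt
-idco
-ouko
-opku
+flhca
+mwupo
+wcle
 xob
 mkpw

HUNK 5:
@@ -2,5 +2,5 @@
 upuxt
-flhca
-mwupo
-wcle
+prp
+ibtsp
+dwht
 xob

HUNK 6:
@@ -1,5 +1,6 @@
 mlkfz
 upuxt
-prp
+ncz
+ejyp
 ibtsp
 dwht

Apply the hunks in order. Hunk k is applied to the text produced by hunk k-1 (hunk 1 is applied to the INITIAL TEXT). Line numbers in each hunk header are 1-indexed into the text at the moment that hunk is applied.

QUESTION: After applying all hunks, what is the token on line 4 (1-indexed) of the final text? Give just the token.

Answer: ejyp

Derivation:
Hunk 1: at line 5 remove [penyi,eadp] add [lxfep,dhv,jeb] -> 10 lines: mlkfz upuxt idco ouko yqxeu lxfep dhv jeb xob mkpw
Hunk 2: at line 5 remove [lxfep,dhv,jeb] add [mzxsg] -> 8 lines: mlkfz upuxt idco ouko yqxeu mzxsg xob mkpw
Hunk 3: at line 3 remove [yqxeu,mzxsg] add [opku] -> 7 lines: mlkfz upuxt idco ouko opku xob mkpw
Hunk 4: at line 1 remove [idco,ouko,opku] add [flhca,mwupo,wcle] -> 7 lines: mlkfz upuxt flhca mwupo wcle xob mkpw
Hunk 5: at line 2 remove [flhca,mwupo,wcle] add [prp,ibtsp,dwht] -> 7 lines: mlkfz upuxt prp ibtsp dwht xob mkpw
Hunk 6: at line 1 remove [prp] add [ncz,ejyp] -> 8 lines: mlkfz upuxt ncz ejyp ibtsp dwht xob mkpw
Final line 4: ejyp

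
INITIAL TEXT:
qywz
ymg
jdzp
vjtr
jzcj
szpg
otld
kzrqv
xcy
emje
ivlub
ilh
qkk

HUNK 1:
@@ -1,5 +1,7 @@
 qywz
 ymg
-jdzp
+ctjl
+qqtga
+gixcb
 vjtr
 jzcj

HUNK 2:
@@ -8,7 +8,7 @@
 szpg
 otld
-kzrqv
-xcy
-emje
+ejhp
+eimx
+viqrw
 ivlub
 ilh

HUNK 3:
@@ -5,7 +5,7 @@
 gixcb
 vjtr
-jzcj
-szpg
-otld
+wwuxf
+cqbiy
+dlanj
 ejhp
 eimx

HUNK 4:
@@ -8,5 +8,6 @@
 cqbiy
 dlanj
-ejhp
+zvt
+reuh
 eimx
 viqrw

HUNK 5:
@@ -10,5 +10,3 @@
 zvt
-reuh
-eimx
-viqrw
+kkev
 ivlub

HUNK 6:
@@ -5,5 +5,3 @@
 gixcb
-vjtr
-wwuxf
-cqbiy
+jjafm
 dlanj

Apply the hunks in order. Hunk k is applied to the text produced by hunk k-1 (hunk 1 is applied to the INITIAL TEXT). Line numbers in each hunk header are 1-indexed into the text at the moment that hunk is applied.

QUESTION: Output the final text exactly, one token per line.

Answer: qywz
ymg
ctjl
qqtga
gixcb
jjafm
dlanj
zvt
kkev
ivlub
ilh
qkk

Derivation:
Hunk 1: at line 1 remove [jdzp] add [ctjl,qqtga,gixcb] -> 15 lines: qywz ymg ctjl qqtga gixcb vjtr jzcj szpg otld kzrqv xcy emje ivlub ilh qkk
Hunk 2: at line 8 remove [kzrqv,xcy,emje] add [ejhp,eimx,viqrw] -> 15 lines: qywz ymg ctjl qqtga gixcb vjtr jzcj szpg otld ejhp eimx viqrw ivlub ilh qkk
Hunk 3: at line 5 remove [jzcj,szpg,otld] add [wwuxf,cqbiy,dlanj] -> 15 lines: qywz ymg ctjl qqtga gixcb vjtr wwuxf cqbiy dlanj ejhp eimx viqrw ivlub ilh qkk
Hunk 4: at line 8 remove [ejhp] add [zvt,reuh] -> 16 lines: qywz ymg ctjl qqtga gixcb vjtr wwuxf cqbiy dlanj zvt reuh eimx viqrw ivlub ilh qkk
Hunk 5: at line 10 remove [reuh,eimx,viqrw] add [kkev] -> 14 lines: qywz ymg ctjl qqtga gixcb vjtr wwuxf cqbiy dlanj zvt kkev ivlub ilh qkk
Hunk 6: at line 5 remove [vjtr,wwuxf,cqbiy] add [jjafm] -> 12 lines: qywz ymg ctjl qqtga gixcb jjafm dlanj zvt kkev ivlub ilh qkk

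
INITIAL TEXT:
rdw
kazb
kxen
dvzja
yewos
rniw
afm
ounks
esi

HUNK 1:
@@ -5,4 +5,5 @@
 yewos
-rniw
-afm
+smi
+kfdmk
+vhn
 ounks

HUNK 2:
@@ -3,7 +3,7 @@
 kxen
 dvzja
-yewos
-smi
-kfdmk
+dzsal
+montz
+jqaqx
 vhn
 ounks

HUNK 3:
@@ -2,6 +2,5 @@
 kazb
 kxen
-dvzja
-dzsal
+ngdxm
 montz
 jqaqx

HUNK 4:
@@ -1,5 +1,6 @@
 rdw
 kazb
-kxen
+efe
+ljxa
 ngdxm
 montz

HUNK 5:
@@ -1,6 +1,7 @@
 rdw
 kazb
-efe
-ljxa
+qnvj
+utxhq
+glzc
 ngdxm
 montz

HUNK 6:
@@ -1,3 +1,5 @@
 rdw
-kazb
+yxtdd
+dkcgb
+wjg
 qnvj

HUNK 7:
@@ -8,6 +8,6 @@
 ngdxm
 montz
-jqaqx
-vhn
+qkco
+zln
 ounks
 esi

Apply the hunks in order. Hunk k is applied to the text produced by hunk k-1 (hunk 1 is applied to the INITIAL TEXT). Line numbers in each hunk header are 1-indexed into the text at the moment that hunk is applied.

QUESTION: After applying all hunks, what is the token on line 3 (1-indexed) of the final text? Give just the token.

Answer: dkcgb

Derivation:
Hunk 1: at line 5 remove [rniw,afm] add [smi,kfdmk,vhn] -> 10 lines: rdw kazb kxen dvzja yewos smi kfdmk vhn ounks esi
Hunk 2: at line 3 remove [yewos,smi,kfdmk] add [dzsal,montz,jqaqx] -> 10 lines: rdw kazb kxen dvzja dzsal montz jqaqx vhn ounks esi
Hunk 3: at line 2 remove [dvzja,dzsal] add [ngdxm] -> 9 lines: rdw kazb kxen ngdxm montz jqaqx vhn ounks esi
Hunk 4: at line 1 remove [kxen] add [efe,ljxa] -> 10 lines: rdw kazb efe ljxa ngdxm montz jqaqx vhn ounks esi
Hunk 5: at line 1 remove [efe,ljxa] add [qnvj,utxhq,glzc] -> 11 lines: rdw kazb qnvj utxhq glzc ngdxm montz jqaqx vhn ounks esi
Hunk 6: at line 1 remove [kazb] add [yxtdd,dkcgb,wjg] -> 13 lines: rdw yxtdd dkcgb wjg qnvj utxhq glzc ngdxm montz jqaqx vhn ounks esi
Hunk 7: at line 8 remove [jqaqx,vhn] add [qkco,zln] -> 13 lines: rdw yxtdd dkcgb wjg qnvj utxhq glzc ngdxm montz qkco zln ounks esi
Final line 3: dkcgb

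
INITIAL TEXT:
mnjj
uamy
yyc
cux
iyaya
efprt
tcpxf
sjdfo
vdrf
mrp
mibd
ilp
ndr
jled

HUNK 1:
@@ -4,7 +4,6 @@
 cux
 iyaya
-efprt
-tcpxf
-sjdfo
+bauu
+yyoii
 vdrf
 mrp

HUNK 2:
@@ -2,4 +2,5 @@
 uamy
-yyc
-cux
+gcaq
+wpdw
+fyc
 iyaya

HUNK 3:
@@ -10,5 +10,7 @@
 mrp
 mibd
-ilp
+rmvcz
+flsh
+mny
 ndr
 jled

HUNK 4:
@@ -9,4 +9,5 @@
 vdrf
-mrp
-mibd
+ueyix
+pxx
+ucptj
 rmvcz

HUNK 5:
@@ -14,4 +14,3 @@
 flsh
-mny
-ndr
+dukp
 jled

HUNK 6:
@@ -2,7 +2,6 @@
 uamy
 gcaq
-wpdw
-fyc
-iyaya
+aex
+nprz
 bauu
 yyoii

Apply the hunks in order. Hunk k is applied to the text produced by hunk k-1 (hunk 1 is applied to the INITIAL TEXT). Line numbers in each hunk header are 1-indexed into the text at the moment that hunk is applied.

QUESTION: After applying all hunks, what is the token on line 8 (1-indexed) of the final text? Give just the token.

Hunk 1: at line 4 remove [efprt,tcpxf,sjdfo] add [bauu,yyoii] -> 13 lines: mnjj uamy yyc cux iyaya bauu yyoii vdrf mrp mibd ilp ndr jled
Hunk 2: at line 2 remove [yyc,cux] add [gcaq,wpdw,fyc] -> 14 lines: mnjj uamy gcaq wpdw fyc iyaya bauu yyoii vdrf mrp mibd ilp ndr jled
Hunk 3: at line 10 remove [ilp] add [rmvcz,flsh,mny] -> 16 lines: mnjj uamy gcaq wpdw fyc iyaya bauu yyoii vdrf mrp mibd rmvcz flsh mny ndr jled
Hunk 4: at line 9 remove [mrp,mibd] add [ueyix,pxx,ucptj] -> 17 lines: mnjj uamy gcaq wpdw fyc iyaya bauu yyoii vdrf ueyix pxx ucptj rmvcz flsh mny ndr jled
Hunk 5: at line 14 remove [mny,ndr] add [dukp] -> 16 lines: mnjj uamy gcaq wpdw fyc iyaya bauu yyoii vdrf ueyix pxx ucptj rmvcz flsh dukp jled
Hunk 6: at line 2 remove [wpdw,fyc,iyaya] add [aex,nprz] -> 15 lines: mnjj uamy gcaq aex nprz bauu yyoii vdrf ueyix pxx ucptj rmvcz flsh dukp jled
Final line 8: vdrf

Answer: vdrf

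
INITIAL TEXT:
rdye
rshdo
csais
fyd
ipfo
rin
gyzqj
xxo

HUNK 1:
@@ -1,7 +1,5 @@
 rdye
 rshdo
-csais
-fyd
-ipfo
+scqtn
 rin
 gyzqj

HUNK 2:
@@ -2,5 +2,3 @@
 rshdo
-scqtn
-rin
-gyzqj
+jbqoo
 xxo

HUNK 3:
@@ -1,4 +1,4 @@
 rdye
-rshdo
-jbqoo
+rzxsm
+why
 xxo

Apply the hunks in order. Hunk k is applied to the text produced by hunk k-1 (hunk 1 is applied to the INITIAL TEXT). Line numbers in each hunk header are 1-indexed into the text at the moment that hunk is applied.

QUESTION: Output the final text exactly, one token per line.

Answer: rdye
rzxsm
why
xxo

Derivation:
Hunk 1: at line 1 remove [csais,fyd,ipfo] add [scqtn] -> 6 lines: rdye rshdo scqtn rin gyzqj xxo
Hunk 2: at line 2 remove [scqtn,rin,gyzqj] add [jbqoo] -> 4 lines: rdye rshdo jbqoo xxo
Hunk 3: at line 1 remove [rshdo,jbqoo] add [rzxsm,why] -> 4 lines: rdye rzxsm why xxo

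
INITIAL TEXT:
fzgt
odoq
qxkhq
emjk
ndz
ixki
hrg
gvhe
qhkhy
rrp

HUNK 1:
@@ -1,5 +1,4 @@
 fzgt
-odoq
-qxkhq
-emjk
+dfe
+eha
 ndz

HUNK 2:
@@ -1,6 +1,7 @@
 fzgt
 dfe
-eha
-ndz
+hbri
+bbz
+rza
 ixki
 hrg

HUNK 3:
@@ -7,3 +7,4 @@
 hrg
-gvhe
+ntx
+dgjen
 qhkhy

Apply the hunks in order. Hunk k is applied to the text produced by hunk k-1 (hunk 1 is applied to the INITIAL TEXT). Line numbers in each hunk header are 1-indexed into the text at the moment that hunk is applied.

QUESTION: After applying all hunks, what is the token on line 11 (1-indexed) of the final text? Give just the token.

Hunk 1: at line 1 remove [odoq,qxkhq,emjk] add [dfe,eha] -> 9 lines: fzgt dfe eha ndz ixki hrg gvhe qhkhy rrp
Hunk 2: at line 1 remove [eha,ndz] add [hbri,bbz,rza] -> 10 lines: fzgt dfe hbri bbz rza ixki hrg gvhe qhkhy rrp
Hunk 3: at line 7 remove [gvhe] add [ntx,dgjen] -> 11 lines: fzgt dfe hbri bbz rza ixki hrg ntx dgjen qhkhy rrp
Final line 11: rrp

Answer: rrp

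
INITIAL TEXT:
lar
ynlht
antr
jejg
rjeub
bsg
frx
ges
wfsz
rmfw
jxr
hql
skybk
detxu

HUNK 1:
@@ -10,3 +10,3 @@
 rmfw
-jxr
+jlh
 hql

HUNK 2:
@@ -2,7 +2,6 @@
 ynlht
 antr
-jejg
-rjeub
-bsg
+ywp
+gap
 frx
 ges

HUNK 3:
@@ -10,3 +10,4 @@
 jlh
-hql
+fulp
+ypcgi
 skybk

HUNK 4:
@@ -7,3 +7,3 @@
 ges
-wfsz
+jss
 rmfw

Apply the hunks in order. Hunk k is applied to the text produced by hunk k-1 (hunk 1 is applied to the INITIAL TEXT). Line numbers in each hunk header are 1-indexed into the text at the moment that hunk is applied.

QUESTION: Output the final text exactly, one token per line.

Hunk 1: at line 10 remove [jxr] add [jlh] -> 14 lines: lar ynlht antr jejg rjeub bsg frx ges wfsz rmfw jlh hql skybk detxu
Hunk 2: at line 2 remove [jejg,rjeub,bsg] add [ywp,gap] -> 13 lines: lar ynlht antr ywp gap frx ges wfsz rmfw jlh hql skybk detxu
Hunk 3: at line 10 remove [hql] add [fulp,ypcgi] -> 14 lines: lar ynlht antr ywp gap frx ges wfsz rmfw jlh fulp ypcgi skybk detxu
Hunk 4: at line 7 remove [wfsz] add [jss] -> 14 lines: lar ynlht antr ywp gap frx ges jss rmfw jlh fulp ypcgi skybk detxu

Answer: lar
ynlht
antr
ywp
gap
frx
ges
jss
rmfw
jlh
fulp
ypcgi
skybk
detxu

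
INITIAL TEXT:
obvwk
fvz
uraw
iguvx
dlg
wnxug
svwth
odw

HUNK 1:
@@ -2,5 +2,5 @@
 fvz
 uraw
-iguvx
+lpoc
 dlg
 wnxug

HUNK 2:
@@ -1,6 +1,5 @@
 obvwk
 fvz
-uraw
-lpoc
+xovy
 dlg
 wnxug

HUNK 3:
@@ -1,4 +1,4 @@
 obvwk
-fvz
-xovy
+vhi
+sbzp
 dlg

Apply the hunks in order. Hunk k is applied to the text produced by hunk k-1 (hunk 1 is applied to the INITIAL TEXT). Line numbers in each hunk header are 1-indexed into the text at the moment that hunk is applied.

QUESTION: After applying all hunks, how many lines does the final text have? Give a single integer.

Hunk 1: at line 2 remove [iguvx] add [lpoc] -> 8 lines: obvwk fvz uraw lpoc dlg wnxug svwth odw
Hunk 2: at line 1 remove [uraw,lpoc] add [xovy] -> 7 lines: obvwk fvz xovy dlg wnxug svwth odw
Hunk 3: at line 1 remove [fvz,xovy] add [vhi,sbzp] -> 7 lines: obvwk vhi sbzp dlg wnxug svwth odw
Final line count: 7

Answer: 7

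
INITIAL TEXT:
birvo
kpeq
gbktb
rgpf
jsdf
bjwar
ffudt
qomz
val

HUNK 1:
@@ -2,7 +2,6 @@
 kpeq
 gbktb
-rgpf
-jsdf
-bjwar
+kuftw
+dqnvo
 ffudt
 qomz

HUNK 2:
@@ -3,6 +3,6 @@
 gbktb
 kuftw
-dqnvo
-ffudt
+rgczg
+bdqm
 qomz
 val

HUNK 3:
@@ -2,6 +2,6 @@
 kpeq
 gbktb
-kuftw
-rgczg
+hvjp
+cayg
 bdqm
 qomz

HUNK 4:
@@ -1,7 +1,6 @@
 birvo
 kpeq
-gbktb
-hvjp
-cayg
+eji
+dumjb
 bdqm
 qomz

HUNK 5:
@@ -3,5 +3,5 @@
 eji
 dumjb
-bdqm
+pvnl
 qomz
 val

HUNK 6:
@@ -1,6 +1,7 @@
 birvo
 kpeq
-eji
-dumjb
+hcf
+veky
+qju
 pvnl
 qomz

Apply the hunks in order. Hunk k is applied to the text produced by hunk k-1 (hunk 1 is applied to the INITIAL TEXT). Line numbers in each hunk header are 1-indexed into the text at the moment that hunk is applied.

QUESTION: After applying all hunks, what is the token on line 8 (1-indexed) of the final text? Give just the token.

Answer: val

Derivation:
Hunk 1: at line 2 remove [rgpf,jsdf,bjwar] add [kuftw,dqnvo] -> 8 lines: birvo kpeq gbktb kuftw dqnvo ffudt qomz val
Hunk 2: at line 3 remove [dqnvo,ffudt] add [rgczg,bdqm] -> 8 lines: birvo kpeq gbktb kuftw rgczg bdqm qomz val
Hunk 3: at line 2 remove [kuftw,rgczg] add [hvjp,cayg] -> 8 lines: birvo kpeq gbktb hvjp cayg bdqm qomz val
Hunk 4: at line 1 remove [gbktb,hvjp,cayg] add [eji,dumjb] -> 7 lines: birvo kpeq eji dumjb bdqm qomz val
Hunk 5: at line 3 remove [bdqm] add [pvnl] -> 7 lines: birvo kpeq eji dumjb pvnl qomz val
Hunk 6: at line 1 remove [eji,dumjb] add [hcf,veky,qju] -> 8 lines: birvo kpeq hcf veky qju pvnl qomz val
Final line 8: val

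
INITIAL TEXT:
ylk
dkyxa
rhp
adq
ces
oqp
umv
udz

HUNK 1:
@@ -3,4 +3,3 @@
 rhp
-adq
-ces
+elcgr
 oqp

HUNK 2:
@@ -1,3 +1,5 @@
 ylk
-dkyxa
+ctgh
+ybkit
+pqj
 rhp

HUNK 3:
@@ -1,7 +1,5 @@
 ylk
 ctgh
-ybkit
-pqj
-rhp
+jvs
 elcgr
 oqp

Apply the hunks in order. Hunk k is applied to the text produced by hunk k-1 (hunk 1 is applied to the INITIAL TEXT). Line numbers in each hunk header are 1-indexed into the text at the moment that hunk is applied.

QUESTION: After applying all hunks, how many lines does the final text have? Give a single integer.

Answer: 7

Derivation:
Hunk 1: at line 3 remove [adq,ces] add [elcgr] -> 7 lines: ylk dkyxa rhp elcgr oqp umv udz
Hunk 2: at line 1 remove [dkyxa] add [ctgh,ybkit,pqj] -> 9 lines: ylk ctgh ybkit pqj rhp elcgr oqp umv udz
Hunk 3: at line 1 remove [ybkit,pqj,rhp] add [jvs] -> 7 lines: ylk ctgh jvs elcgr oqp umv udz
Final line count: 7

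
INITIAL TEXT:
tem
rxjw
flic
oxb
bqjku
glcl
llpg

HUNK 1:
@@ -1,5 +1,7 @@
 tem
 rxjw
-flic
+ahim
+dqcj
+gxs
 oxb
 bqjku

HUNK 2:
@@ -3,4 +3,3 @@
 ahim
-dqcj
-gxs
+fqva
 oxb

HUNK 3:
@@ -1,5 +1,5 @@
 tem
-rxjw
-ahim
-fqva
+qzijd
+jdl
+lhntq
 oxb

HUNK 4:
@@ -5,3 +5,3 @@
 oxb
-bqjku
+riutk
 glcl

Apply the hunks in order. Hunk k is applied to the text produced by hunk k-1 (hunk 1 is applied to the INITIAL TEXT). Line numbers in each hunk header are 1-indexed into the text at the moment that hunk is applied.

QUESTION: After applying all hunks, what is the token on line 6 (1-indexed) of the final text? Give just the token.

Answer: riutk

Derivation:
Hunk 1: at line 1 remove [flic] add [ahim,dqcj,gxs] -> 9 lines: tem rxjw ahim dqcj gxs oxb bqjku glcl llpg
Hunk 2: at line 3 remove [dqcj,gxs] add [fqva] -> 8 lines: tem rxjw ahim fqva oxb bqjku glcl llpg
Hunk 3: at line 1 remove [rxjw,ahim,fqva] add [qzijd,jdl,lhntq] -> 8 lines: tem qzijd jdl lhntq oxb bqjku glcl llpg
Hunk 4: at line 5 remove [bqjku] add [riutk] -> 8 lines: tem qzijd jdl lhntq oxb riutk glcl llpg
Final line 6: riutk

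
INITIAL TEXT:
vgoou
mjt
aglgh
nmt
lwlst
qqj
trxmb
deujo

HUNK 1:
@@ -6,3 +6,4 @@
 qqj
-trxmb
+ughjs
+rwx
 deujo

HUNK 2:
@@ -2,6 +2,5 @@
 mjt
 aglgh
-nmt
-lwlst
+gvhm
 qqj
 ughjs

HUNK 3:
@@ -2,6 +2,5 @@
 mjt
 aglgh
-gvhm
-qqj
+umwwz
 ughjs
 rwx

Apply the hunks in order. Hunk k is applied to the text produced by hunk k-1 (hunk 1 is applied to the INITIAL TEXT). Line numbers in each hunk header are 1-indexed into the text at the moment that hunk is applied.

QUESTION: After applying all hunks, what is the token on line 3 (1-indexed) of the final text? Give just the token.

Answer: aglgh

Derivation:
Hunk 1: at line 6 remove [trxmb] add [ughjs,rwx] -> 9 lines: vgoou mjt aglgh nmt lwlst qqj ughjs rwx deujo
Hunk 2: at line 2 remove [nmt,lwlst] add [gvhm] -> 8 lines: vgoou mjt aglgh gvhm qqj ughjs rwx deujo
Hunk 3: at line 2 remove [gvhm,qqj] add [umwwz] -> 7 lines: vgoou mjt aglgh umwwz ughjs rwx deujo
Final line 3: aglgh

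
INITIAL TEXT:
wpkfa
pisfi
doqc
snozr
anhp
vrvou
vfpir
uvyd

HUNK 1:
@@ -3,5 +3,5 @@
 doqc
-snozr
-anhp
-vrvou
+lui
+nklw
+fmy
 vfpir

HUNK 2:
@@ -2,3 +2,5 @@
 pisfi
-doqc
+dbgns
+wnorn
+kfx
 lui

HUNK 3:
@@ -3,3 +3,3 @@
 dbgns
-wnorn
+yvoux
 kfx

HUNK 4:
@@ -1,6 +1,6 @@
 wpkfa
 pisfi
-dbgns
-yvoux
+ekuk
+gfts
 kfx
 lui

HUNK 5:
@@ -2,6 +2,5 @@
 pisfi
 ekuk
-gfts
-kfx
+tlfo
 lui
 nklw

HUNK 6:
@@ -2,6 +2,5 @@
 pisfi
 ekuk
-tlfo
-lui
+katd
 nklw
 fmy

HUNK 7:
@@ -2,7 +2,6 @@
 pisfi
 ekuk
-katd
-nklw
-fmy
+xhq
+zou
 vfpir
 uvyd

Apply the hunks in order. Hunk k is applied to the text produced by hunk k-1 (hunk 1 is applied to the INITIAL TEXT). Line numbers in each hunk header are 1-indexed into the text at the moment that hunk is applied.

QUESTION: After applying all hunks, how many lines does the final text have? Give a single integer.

Hunk 1: at line 3 remove [snozr,anhp,vrvou] add [lui,nklw,fmy] -> 8 lines: wpkfa pisfi doqc lui nklw fmy vfpir uvyd
Hunk 2: at line 2 remove [doqc] add [dbgns,wnorn,kfx] -> 10 lines: wpkfa pisfi dbgns wnorn kfx lui nklw fmy vfpir uvyd
Hunk 3: at line 3 remove [wnorn] add [yvoux] -> 10 lines: wpkfa pisfi dbgns yvoux kfx lui nklw fmy vfpir uvyd
Hunk 4: at line 1 remove [dbgns,yvoux] add [ekuk,gfts] -> 10 lines: wpkfa pisfi ekuk gfts kfx lui nklw fmy vfpir uvyd
Hunk 5: at line 2 remove [gfts,kfx] add [tlfo] -> 9 lines: wpkfa pisfi ekuk tlfo lui nklw fmy vfpir uvyd
Hunk 6: at line 2 remove [tlfo,lui] add [katd] -> 8 lines: wpkfa pisfi ekuk katd nklw fmy vfpir uvyd
Hunk 7: at line 2 remove [katd,nklw,fmy] add [xhq,zou] -> 7 lines: wpkfa pisfi ekuk xhq zou vfpir uvyd
Final line count: 7

Answer: 7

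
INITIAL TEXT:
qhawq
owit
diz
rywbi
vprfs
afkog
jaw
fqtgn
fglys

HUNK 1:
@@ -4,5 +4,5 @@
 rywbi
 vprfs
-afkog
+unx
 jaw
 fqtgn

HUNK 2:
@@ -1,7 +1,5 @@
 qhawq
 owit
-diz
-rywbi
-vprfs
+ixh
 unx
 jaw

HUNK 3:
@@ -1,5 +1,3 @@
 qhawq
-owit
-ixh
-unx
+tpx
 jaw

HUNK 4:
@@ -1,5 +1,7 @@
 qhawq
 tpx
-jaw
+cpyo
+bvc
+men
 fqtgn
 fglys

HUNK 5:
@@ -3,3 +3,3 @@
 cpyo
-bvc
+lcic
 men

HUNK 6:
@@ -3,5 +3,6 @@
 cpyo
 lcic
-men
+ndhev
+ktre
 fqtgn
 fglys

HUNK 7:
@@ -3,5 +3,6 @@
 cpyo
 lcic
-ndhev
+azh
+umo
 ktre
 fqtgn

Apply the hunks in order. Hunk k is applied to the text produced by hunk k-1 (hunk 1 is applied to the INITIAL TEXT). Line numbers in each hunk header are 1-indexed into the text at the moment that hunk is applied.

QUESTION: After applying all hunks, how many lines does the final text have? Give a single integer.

Hunk 1: at line 4 remove [afkog] add [unx] -> 9 lines: qhawq owit diz rywbi vprfs unx jaw fqtgn fglys
Hunk 2: at line 1 remove [diz,rywbi,vprfs] add [ixh] -> 7 lines: qhawq owit ixh unx jaw fqtgn fglys
Hunk 3: at line 1 remove [owit,ixh,unx] add [tpx] -> 5 lines: qhawq tpx jaw fqtgn fglys
Hunk 4: at line 1 remove [jaw] add [cpyo,bvc,men] -> 7 lines: qhawq tpx cpyo bvc men fqtgn fglys
Hunk 5: at line 3 remove [bvc] add [lcic] -> 7 lines: qhawq tpx cpyo lcic men fqtgn fglys
Hunk 6: at line 3 remove [men] add [ndhev,ktre] -> 8 lines: qhawq tpx cpyo lcic ndhev ktre fqtgn fglys
Hunk 7: at line 3 remove [ndhev] add [azh,umo] -> 9 lines: qhawq tpx cpyo lcic azh umo ktre fqtgn fglys
Final line count: 9

Answer: 9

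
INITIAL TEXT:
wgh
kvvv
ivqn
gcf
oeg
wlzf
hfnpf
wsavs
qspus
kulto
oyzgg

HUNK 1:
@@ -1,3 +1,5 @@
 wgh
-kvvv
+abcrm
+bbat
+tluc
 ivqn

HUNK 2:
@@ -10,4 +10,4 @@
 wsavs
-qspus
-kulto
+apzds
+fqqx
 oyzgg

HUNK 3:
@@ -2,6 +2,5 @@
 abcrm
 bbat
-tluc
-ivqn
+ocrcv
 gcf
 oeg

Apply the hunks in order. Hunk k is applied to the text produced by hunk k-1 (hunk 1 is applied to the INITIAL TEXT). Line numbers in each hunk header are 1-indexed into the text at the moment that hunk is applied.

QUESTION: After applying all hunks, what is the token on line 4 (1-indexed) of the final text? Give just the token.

Hunk 1: at line 1 remove [kvvv] add [abcrm,bbat,tluc] -> 13 lines: wgh abcrm bbat tluc ivqn gcf oeg wlzf hfnpf wsavs qspus kulto oyzgg
Hunk 2: at line 10 remove [qspus,kulto] add [apzds,fqqx] -> 13 lines: wgh abcrm bbat tluc ivqn gcf oeg wlzf hfnpf wsavs apzds fqqx oyzgg
Hunk 3: at line 2 remove [tluc,ivqn] add [ocrcv] -> 12 lines: wgh abcrm bbat ocrcv gcf oeg wlzf hfnpf wsavs apzds fqqx oyzgg
Final line 4: ocrcv

Answer: ocrcv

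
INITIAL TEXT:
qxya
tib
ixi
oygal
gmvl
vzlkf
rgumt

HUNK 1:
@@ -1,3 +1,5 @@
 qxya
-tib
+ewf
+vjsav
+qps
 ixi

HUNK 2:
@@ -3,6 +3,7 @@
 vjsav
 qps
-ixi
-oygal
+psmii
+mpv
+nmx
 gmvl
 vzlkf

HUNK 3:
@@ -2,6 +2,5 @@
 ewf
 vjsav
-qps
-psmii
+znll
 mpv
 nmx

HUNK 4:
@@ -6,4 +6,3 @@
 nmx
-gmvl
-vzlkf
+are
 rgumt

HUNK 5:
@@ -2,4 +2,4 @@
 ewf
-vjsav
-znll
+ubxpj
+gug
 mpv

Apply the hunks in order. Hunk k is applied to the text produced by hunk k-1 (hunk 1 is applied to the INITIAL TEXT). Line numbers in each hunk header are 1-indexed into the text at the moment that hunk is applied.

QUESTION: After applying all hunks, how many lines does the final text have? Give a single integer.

Hunk 1: at line 1 remove [tib] add [ewf,vjsav,qps] -> 9 lines: qxya ewf vjsav qps ixi oygal gmvl vzlkf rgumt
Hunk 2: at line 3 remove [ixi,oygal] add [psmii,mpv,nmx] -> 10 lines: qxya ewf vjsav qps psmii mpv nmx gmvl vzlkf rgumt
Hunk 3: at line 2 remove [qps,psmii] add [znll] -> 9 lines: qxya ewf vjsav znll mpv nmx gmvl vzlkf rgumt
Hunk 4: at line 6 remove [gmvl,vzlkf] add [are] -> 8 lines: qxya ewf vjsav znll mpv nmx are rgumt
Hunk 5: at line 2 remove [vjsav,znll] add [ubxpj,gug] -> 8 lines: qxya ewf ubxpj gug mpv nmx are rgumt
Final line count: 8

Answer: 8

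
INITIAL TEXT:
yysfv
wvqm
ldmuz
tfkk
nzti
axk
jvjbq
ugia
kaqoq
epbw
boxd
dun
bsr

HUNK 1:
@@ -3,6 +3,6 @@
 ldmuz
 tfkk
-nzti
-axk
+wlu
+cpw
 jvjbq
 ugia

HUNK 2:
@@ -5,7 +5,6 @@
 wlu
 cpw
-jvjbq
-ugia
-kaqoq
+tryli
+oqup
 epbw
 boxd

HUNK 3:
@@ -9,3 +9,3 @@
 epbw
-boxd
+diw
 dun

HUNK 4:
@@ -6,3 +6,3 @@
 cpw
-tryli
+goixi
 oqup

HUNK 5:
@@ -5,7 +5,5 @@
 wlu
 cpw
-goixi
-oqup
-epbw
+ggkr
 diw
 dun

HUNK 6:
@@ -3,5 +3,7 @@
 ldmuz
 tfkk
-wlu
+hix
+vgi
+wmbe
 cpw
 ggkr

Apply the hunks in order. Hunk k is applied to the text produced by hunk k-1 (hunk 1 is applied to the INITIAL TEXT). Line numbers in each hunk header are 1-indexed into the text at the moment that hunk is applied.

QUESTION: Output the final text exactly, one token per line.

Answer: yysfv
wvqm
ldmuz
tfkk
hix
vgi
wmbe
cpw
ggkr
diw
dun
bsr

Derivation:
Hunk 1: at line 3 remove [nzti,axk] add [wlu,cpw] -> 13 lines: yysfv wvqm ldmuz tfkk wlu cpw jvjbq ugia kaqoq epbw boxd dun bsr
Hunk 2: at line 5 remove [jvjbq,ugia,kaqoq] add [tryli,oqup] -> 12 lines: yysfv wvqm ldmuz tfkk wlu cpw tryli oqup epbw boxd dun bsr
Hunk 3: at line 9 remove [boxd] add [diw] -> 12 lines: yysfv wvqm ldmuz tfkk wlu cpw tryli oqup epbw diw dun bsr
Hunk 4: at line 6 remove [tryli] add [goixi] -> 12 lines: yysfv wvqm ldmuz tfkk wlu cpw goixi oqup epbw diw dun bsr
Hunk 5: at line 5 remove [goixi,oqup,epbw] add [ggkr] -> 10 lines: yysfv wvqm ldmuz tfkk wlu cpw ggkr diw dun bsr
Hunk 6: at line 3 remove [wlu] add [hix,vgi,wmbe] -> 12 lines: yysfv wvqm ldmuz tfkk hix vgi wmbe cpw ggkr diw dun bsr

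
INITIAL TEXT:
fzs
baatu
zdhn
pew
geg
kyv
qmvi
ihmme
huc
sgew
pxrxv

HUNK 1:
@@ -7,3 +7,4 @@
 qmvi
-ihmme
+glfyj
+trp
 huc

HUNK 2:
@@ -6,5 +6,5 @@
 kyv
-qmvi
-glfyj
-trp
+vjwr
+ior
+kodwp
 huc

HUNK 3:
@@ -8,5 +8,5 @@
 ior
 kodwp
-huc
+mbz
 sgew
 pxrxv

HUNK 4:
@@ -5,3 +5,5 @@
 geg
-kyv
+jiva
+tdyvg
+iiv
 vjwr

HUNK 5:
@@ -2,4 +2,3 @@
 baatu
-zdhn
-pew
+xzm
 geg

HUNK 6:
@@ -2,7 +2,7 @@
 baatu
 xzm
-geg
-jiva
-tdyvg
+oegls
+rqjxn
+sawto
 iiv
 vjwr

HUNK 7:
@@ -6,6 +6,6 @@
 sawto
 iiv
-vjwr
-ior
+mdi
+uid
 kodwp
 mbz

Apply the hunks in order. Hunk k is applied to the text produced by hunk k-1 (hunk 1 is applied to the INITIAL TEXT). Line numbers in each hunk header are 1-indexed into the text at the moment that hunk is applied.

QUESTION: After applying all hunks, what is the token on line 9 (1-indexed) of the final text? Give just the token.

Answer: uid

Derivation:
Hunk 1: at line 7 remove [ihmme] add [glfyj,trp] -> 12 lines: fzs baatu zdhn pew geg kyv qmvi glfyj trp huc sgew pxrxv
Hunk 2: at line 6 remove [qmvi,glfyj,trp] add [vjwr,ior,kodwp] -> 12 lines: fzs baatu zdhn pew geg kyv vjwr ior kodwp huc sgew pxrxv
Hunk 3: at line 8 remove [huc] add [mbz] -> 12 lines: fzs baatu zdhn pew geg kyv vjwr ior kodwp mbz sgew pxrxv
Hunk 4: at line 5 remove [kyv] add [jiva,tdyvg,iiv] -> 14 lines: fzs baatu zdhn pew geg jiva tdyvg iiv vjwr ior kodwp mbz sgew pxrxv
Hunk 5: at line 2 remove [zdhn,pew] add [xzm] -> 13 lines: fzs baatu xzm geg jiva tdyvg iiv vjwr ior kodwp mbz sgew pxrxv
Hunk 6: at line 2 remove [geg,jiva,tdyvg] add [oegls,rqjxn,sawto] -> 13 lines: fzs baatu xzm oegls rqjxn sawto iiv vjwr ior kodwp mbz sgew pxrxv
Hunk 7: at line 6 remove [vjwr,ior] add [mdi,uid] -> 13 lines: fzs baatu xzm oegls rqjxn sawto iiv mdi uid kodwp mbz sgew pxrxv
Final line 9: uid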